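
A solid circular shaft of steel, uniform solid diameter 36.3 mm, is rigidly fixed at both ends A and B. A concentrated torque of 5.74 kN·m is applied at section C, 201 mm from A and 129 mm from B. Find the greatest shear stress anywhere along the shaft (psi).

54000 psi

With uniform GJ and both ends fixed, compatibility θ_AC = θ_CB gives T_A·a = T_B·b, together with T_A + T_B = T₀.
T_A = T₀·b/(a+b) = 5740·129/330.0 = 2244 N·m; T_B = 3496 N·m.
τ in each portion: τ_AC = 2.39×10^8 Pa, τ_CB = 3.72×10^8 Pa; maximum is in CB.
τ_max = T_CB·r/J = 3496·0.0181/1.70×10^-7 = 3.723×10^8 Pa.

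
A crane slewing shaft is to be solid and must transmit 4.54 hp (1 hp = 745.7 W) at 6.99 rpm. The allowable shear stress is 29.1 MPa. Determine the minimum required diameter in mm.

ω = 2π·6.99/60 = 0.7320 rad/s, so T = P/ω = 4.54×745.7 / 0.7320 = 4625 N·m.
For a solid shaft τ_max = 16T/(πd³), so d = (16T/(π τ_allow))^(1/3) = (16·4625/(π·2.91×10^7))^(1/3) = 0.09320 m.

93.2 mm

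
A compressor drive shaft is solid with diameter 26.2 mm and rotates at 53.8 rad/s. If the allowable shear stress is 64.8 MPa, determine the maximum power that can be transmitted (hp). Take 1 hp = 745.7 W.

J = πd⁴/32 = π(0.0262)⁴/32 = 4.626×10^-8 m⁴.
T_max = τ_allow·J/r = 6.48×10^7 × 4.626×10^-8 / 0.0131 = 228.8 N·m.
ω = 53.8 rad/s, so P_max = T_max·ω = 1.231×10^4 W.

16.5 hp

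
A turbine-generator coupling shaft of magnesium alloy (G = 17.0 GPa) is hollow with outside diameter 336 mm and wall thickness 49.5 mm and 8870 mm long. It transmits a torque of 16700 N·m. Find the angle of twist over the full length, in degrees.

J = π(d_o⁴ − d_i⁴)/32 = π(0.336⁴ − 0.237⁴)/32 = 9.416×10^-4 m⁴.
θ = T·L/(G·J) = 16700 × 8.87 / (17.0×10⁹ × 9.416×10^-4) = 9.254×10^-3 rad.

0.530°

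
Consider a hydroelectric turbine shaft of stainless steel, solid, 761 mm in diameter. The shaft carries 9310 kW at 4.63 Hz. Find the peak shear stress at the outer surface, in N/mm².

3.70 N/mm²

ω = 2π·4.63 = 29.09 rad/s, so T = P/ω = 9310×10³ / 29.09 = 320000 N·m.
J = πd⁴/32 = π(0.761)⁴/32 = 0.03293 m⁴.
τ_max = T·r/J = 320000 × 0.381 / 0.03293 = 3.698×10^6 Pa.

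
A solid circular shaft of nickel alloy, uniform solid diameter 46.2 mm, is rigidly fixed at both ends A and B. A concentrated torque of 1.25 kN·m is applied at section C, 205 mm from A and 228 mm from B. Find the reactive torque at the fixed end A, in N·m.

With uniform GJ and both ends fixed, compatibility θ_AC = θ_CB gives T_A·a = T_B·b, together with T_A + T_B = T₀.
T_A = T₀·b/(a+b) = 1250·228/433.0 = 658.2 N·m; T_B = 591.8 N·m.

658 N·m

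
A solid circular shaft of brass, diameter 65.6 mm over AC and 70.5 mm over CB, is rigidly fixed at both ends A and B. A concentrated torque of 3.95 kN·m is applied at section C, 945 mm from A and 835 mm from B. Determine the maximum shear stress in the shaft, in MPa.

Compatibility: T_A·a/J_AC = T_B·b/J_CB with T_A + T_B = T₀.
J_AC = 1.82×10^-6 m⁴, J_CB = 2.43×10^-6 m⁴, so T_A = T₀·(J_AC/a)/((J_AC/a)+(J_CB/b)) = 1574 N·m, T_B = 2376 N·m.
τ in each portion: τ_AC = 2.84×10^7 Pa, τ_CB = 3.45×10^7 Pa; maximum is in CB.
τ_max = T_CB·r/J = 2376·0.0352/2.43×10^-6 = 3.454×10^7 Pa.

34.5 MPa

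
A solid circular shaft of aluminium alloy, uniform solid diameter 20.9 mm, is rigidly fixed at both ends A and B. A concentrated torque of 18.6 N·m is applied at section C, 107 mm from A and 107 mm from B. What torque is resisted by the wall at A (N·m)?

With uniform GJ and both ends fixed, compatibility θ_AC = θ_CB gives T_A·a = T_B·b, together with T_A + T_B = T₀.
T_A = T₀·b/(a+b) = 18.60·107/214.0 = 9.300 N·m; T_B = 9.300 N·m.

9.30 N·m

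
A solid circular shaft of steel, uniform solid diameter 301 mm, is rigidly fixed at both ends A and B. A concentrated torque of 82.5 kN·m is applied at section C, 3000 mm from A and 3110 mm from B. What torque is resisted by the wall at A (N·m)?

With uniform GJ and both ends fixed, compatibility θ_AC = θ_CB gives T_A·a = T_B·b, together with T_A + T_B = T₀.
T_A = T₀·b/(a+b) = 82500·3110/6110 = 41990 N·m; T_B = 40510 N·m.

42000 N·m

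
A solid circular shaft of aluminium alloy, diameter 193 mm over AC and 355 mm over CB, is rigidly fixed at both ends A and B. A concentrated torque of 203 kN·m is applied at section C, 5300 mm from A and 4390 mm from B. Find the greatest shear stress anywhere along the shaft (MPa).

Compatibility: T_A·a/J_AC = T_B·b/J_CB with T_A + T_B = T₀.
J_AC = 1.36×10^-4 m⁴, J_CB = 1.56×10^-3 m⁴, so T_A = T₀·(J_AC/a)/((J_AC/a)+(J_CB/b)) = 13700 N·m, T_B = 189300 N·m.
τ in each portion: τ_AC = 9.70×10^6 Pa, τ_CB = 2.15×10^7 Pa; maximum is in CB.
τ_max = T_CB·r/J = 189300·0.177/1.56×10^-3 = 2.155×10^7 Pa.

21.5 MPa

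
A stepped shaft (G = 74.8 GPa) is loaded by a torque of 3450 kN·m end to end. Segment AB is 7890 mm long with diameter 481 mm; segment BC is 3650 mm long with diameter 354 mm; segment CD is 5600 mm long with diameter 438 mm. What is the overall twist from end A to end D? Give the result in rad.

0.250 rad

J_AB = π(0.481)⁴/32 = 5.26×10^-3 m⁴; J_BC = π(0.354)⁴/32 = 1.54×10^-3 m⁴; J_CD = π(0.438)⁴/32 = 3.61×10^-3 m⁴.
θ = (T/G)·Σ L_i/J_i = (3.450e6/74.8×10⁹)·(7.89/5.26×10^-3 + 3.65/1.54×10^-3 + 5.60/3.61×10^-3) = 0.2499 rad.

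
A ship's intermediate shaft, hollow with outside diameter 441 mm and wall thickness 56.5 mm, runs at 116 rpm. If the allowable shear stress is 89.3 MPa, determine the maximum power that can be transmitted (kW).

12700 kW

J = π(d_o⁴ − d_i⁴)/32 = π(0.441⁴ − 0.328⁴)/32 = 2.577×10^-3 m⁴.
T_max = τ_allow·J/r = 8.93×10^7 × 2.577×10^-3 / 0.221 = 1.044e6 N·m.
ω = 2π·116/60 = 12.15 rad/s, so P_max = T_max·ω = 1.268×10^7 W.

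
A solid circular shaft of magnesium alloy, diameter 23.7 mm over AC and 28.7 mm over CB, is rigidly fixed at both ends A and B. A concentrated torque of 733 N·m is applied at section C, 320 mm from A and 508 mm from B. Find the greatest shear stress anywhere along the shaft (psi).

17300 psi

Compatibility: T_A·a/J_AC = T_B·b/J_CB with T_A + T_B = T₀.
J_AC = 3.10×10^-8 m⁴, J_CB = 6.66×10^-8 m⁴, so T_A = T₀·(J_AC/a)/((J_AC/a)+(J_CB/b)) = 311.3 N·m, T_B = 421.7 N·m.
τ in each portion: τ_AC = 1.19×10^8 Pa, τ_CB = 9.09×10^7 Pa; maximum is in AC.
τ_max = T_AC·r/J = 311.3·0.0118/3.10×10^-8 = 1.191×10^8 Pa.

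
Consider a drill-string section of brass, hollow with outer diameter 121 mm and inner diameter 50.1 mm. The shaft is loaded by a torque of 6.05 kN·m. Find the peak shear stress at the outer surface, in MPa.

J = π(d_o⁴ − d_i⁴)/32 = π(0.121⁴ − 0.0501⁴)/32 = 2.043×10^-5 m⁴.
τ_max = T·r/J = 6050 × 0.0605 / 2.043×10^-5 = 1.792×10^7 Pa.

17.9 MPa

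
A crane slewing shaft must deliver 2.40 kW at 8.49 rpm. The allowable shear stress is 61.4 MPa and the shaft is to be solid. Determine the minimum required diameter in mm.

ω = 2π·8.49/60 = 0.8891 rad/s, so T = P/ω = 2.40×10³ / 0.8891 = 2699 N·m.
For a solid shaft τ_max = 16T/(πd³), so d = (16T/(π τ_allow))^(1/3) = (16·2699/(π·6.14×10^7))^(1/3) = 0.06072 m.

60.7 mm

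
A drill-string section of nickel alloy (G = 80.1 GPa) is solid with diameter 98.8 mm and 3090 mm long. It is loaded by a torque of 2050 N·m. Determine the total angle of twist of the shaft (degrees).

0.484°

J = πd⁴/32 = π(0.0988)⁴/32 = 9.355×10^-6 m⁴.
θ = T·L/(G·J) = 2050 × 3.09 / (80.1×10⁹ × 9.355×10^-6) = 8.454×10^-3 rad.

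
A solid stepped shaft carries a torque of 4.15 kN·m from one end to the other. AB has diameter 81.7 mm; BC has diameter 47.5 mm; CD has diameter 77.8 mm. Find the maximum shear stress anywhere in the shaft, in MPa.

Under the same torque, τ_max = 16T/(πd³) is largest where d is smallest — segment BC (d = 47.5 mm).
τ_max = 16·4150/(π·(0.0475)³) = 1.972×10^8 Pa.

197 MPa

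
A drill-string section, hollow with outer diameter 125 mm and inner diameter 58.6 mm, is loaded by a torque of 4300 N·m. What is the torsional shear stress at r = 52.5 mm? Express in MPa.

9.90 MPa

J = π(d_o⁴ − d_i⁴)/32 = π(0.125⁴ − 0.0586⁴)/32 = 2.281×10^-5 m⁴.
Shear stress varies linearly with radius: τ = T·r/J = 4300 × 0.0525 / 2.281×10^-5 = 9.897×10^6 Pa.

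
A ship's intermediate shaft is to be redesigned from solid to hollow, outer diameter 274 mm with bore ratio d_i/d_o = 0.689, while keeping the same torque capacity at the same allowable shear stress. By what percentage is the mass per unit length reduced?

37.7 %

Equal τ_max and T ⇒ the solid shaft needs d_s³ = d_o³(1−k⁴), so d_s = 274·(1−0.689⁴)^(1/3) = 251.6 mm.
Area ratio A_h/A_s = d_o²(1−k²)/d_s² = (1−k²)/(1−k⁴)^(2/3) = 0.6228.
Mass saving = 1 − 0.6228 = 37.7 %.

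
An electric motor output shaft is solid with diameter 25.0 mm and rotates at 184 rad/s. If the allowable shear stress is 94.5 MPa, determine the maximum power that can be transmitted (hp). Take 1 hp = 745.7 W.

J = πd⁴/32 = π(0.0250)⁴/32 = 3.835×10^-8 m⁴.
T_max = τ_allow·J/r = 9.45×10^7 × 3.835×10^-8 / 0.0125 = 289.9 N·m.
ω = 184 rad/s, so P_max = T_max·ω = 5.335×10^4 W.

71.5 hp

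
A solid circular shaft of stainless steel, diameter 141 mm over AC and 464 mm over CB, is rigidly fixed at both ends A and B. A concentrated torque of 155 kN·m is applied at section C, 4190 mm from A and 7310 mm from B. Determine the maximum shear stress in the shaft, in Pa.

7.79e6 Pa

Compatibility: T_A·a/J_AC = T_B·b/J_CB with T_A + T_B = T₀.
J_AC = 3.88×10^-5 m⁴, J_CB = 4.55×10^-3 m⁴, so T_A = T₀·(J_AC/a)/((J_AC/a)+(J_CB/b)) = 2272 N·m, T_B = 152700 N·m.
τ in each portion: τ_AC = 4.13×10^6 Pa, τ_CB = 7.79×10^6 Pa; maximum is in CB.
τ_max = T_CB·r/J = 152700·0.232/4.55×10^-3 = 7.786×10^6 Pa.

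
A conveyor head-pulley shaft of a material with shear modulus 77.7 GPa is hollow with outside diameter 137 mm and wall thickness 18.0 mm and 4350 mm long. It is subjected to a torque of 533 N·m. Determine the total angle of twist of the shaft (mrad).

J = π(d_o⁴ − d_i⁴)/32 = π(0.137⁴ − 0.101⁴)/32 = 2.437×10^-5 m⁴.
θ = T·L/(G·J) = 533.0 × 4.35 / (77.7×10⁹ × 2.437×10^-5) = 1.225×10^-3 rad.

1.22 mrad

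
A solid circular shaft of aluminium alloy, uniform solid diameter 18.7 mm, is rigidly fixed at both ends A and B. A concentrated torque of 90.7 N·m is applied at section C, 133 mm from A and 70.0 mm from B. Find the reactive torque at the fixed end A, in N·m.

31.3 N·m

With uniform GJ and both ends fixed, compatibility θ_AC = θ_CB gives T_A·a = T_B·b, together with T_A + T_B = T₀.
T_A = T₀·b/(a+b) = 90.70·70.0/203.0 = 31.28 N·m; T_B = 59.42 N·m.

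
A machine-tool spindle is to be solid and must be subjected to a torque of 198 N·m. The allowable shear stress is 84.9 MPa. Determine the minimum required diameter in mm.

For a solid shaft τ_max = 16T/(πd³), so d = (16T/(π τ_allow))^(1/3) = (16·198.0/(π·8.49×10^7))^(1/3) = 0.02282 m.

22.8 mm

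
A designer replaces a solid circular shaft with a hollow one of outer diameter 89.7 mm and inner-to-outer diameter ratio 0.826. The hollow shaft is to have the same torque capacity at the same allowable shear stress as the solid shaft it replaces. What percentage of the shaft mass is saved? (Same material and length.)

51.8 %

Equal τ_max and T ⇒ the solid shaft needs d_s³ = d_o³(1−k⁴), so d_s = 89.7·(1−0.826⁴)^(1/3) = 72.80 mm.
Area ratio A_h/A_s = d_o²(1−k²)/d_s² = (1−k²)/(1−k⁴)^(2/3) = 0.4824.
Mass saving = 1 − 0.4824 = 51.8 %.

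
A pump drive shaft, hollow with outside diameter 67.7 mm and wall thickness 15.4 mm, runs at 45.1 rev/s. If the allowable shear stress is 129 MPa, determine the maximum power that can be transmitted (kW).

2030 kW

J = π(d_o⁴ − d_i⁴)/32 = π(0.0677⁴ − 0.0369⁴)/32 = 1.880×10^-6 m⁴.
T_max = τ_allow·J/r = 1.29×10^8 × 1.880×10^-6 / 0.0338 = 7166 N·m.
ω = 2π·45.1 = 283.4 rad/s, so P_max = T_max·ω = 2.031×10^6 W.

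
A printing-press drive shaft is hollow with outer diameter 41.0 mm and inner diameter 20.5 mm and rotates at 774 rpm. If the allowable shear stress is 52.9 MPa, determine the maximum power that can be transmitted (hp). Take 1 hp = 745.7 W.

J = π(d_o⁴ − d_i⁴)/32 = π(0.0410⁴ − 0.0205⁴)/32 = 2.601×10^-7 m⁴.
T_max = τ_allow·J/r = 5.29×10^7 × 2.601×10^-7 / 0.0205 = 671.1 N·m.
ω = 2π·774/60 = 81.05 rad/s, so P_max = T_max·ω = 5.440×10^4 W.

72.9 hp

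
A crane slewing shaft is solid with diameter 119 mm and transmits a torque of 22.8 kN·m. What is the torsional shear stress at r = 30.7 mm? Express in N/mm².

35.6 N/mm²

J = πd⁴/32 = π(0.119)⁴/32 = 1.969×10^-5 m⁴.
Shear stress varies linearly with radius: τ = T·r/J = 22800 × 0.0307 / 1.969×10^-5 = 3.555×10^7 Pa.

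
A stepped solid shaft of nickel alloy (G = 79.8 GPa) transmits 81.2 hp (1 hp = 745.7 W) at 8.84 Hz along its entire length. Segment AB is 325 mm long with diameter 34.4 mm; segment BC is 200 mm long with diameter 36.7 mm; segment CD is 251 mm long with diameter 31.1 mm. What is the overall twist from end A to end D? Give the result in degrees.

ω = 2π·8.84 = 55.54 rad/s, so T = P/ω = 81.2×745.7 / 55.54 = 1090 N·m.
J_AB = π(0.0344)⁴/32 = 1.37×10^-7 m⁴; J_BC = π(0.0367)⁴/32 = 1.78×10^-7 m⁴; J_CD = π(0.0311)⁴/32 = 9.18×10^-8 m⁴.
θ = (T/G)·Σ L_i/J_i = (1090/79.8×10⁹)·(0.325/1.37×10^-7 + 0.200/1.78×10^-7 + 0.251/9.18×10^-8) = 0.08497 rad.

4.87°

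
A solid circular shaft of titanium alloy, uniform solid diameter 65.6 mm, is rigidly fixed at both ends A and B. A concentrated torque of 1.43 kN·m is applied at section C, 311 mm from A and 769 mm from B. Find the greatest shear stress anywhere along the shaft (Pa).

1.84e7 Pa

With uniform GJ and both ends fixed, compatibility θ_AC = θ_CB gives T_A·a = T_B·b, together with T_A + T_B = T₀.
T_A = T₀·b/(a+b) = 1430·769/1080 = 1018 N·m; T_B = 411.8 N·m.
τ in each portion: τ_AC = 1.84×10^7 Pa, τ_CB = 7.43×10^6 Pa; maximum is in AC.
τ_max = T_AC·r/J = 1018·0.0328/1.82×10^-6 = 1.837×10^7 Pa.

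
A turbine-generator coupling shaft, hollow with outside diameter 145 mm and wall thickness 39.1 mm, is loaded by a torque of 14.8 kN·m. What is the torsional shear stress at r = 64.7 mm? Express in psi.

3350 psi

J = π(d_o⁴ − d_i⁴)/32 = π(0.145⁴ − 0.0668⁴)/32 = 4.144×10^-5 m⁴.
Shear stress varies linearly with radius: τ = T·r/J = 14800 × 0.0647 / 4.144×10^-5 = 2.311×10^7 Pa.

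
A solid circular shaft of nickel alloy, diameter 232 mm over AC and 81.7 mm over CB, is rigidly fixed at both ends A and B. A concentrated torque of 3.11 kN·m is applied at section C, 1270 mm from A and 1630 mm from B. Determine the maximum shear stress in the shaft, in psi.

182 psi

Compatibility: T_A·a/J_AC = T_B·b/J_CB with T_A + T_B = T₀.
J_AC = 2.84×10^-4 m⁴, J_CB = 4.37×10^-6 m⁴, so T_A = T₀·(J_AC/a)/((J_AC/a)+(J_CB/b)) = 3073 N·m, T_B = 36.82 N·m.
τ in each portion: τ_AC = 1.25×10^6 Pa, τ_CB = 3.44×10^5 Pa; maximum is in AC.
τ_max = T_AC·r/J = 3073·0.116/2.84×10^-4 = 1.253×10^6 Pa.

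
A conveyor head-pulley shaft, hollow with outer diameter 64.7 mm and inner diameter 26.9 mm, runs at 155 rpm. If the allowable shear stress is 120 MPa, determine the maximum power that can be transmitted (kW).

J = π(d_o⁴ − d_i⁴)/32 = π(0.0647⁴ − 0.0269⁴)/32 = 1.669×10^-6 m⁴.
T_max = τ_allow·J/r = 1.20×10^8 × 1.669×10^-6 / 0.0324 = 6191 N·m.
ω = 2π·155/60 = 16.23 rad/s, so P_max = T_max·ω = 1.005×10^5 W.

100 kW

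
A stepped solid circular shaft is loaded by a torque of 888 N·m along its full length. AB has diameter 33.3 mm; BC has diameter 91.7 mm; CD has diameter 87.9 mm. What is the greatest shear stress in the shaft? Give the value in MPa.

122 MPa

Under the same torque, τ_max = 16T/(πd³) is largest where d is smallest — segment AB (d = 33.3 mm).
τ_max = 16·888.0/(π·(0.0333)³) = 1.225×10^8 Pa.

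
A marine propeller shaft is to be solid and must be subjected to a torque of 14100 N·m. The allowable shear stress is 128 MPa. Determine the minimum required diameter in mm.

82.5 mm

For a solid shaft τ_max = 16T/(πd³), so d = (16T/(π τ_allow))^(1/3) = (16·14100/(π·1.28×10^8))^(1/3) = 0.08248 m.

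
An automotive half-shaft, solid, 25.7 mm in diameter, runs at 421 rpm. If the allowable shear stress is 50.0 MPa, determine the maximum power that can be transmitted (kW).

7.35 kW

J = πd⁴/32 = π(0.0257)⁴/32 = 4.283×10^-8 m⁴.
T_max = τ_allow·J/r = 5.00×10^7 × 4.283×10^-8 / 0.0129 = 166.6 N·m.
ω = 2π·421/60 = 44.09 rad/s, so P_max = T_max·ω = 7347 W.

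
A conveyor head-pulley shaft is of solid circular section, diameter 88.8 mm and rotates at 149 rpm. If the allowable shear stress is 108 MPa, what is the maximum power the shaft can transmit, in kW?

232 kW

J = πd⁴/32 = π(0.0888)⁴/32 = 6.105×10^-6 m⁴.
T_max = τ_allow·J/r = 1.08×10^8 × 6.105×10^-6 / 0.0444 = 14850 N·m.
ω = 2π·149/60 = 15.60 rad/s, so P_max = T_max·ω = 2.317×10^5 W.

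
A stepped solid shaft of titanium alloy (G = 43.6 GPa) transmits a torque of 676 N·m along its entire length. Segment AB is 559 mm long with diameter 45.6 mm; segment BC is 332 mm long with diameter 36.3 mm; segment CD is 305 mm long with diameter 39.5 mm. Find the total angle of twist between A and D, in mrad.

J_AB = π(0.0456)⁴/32 = 4.24×10^-7 m⁴; J_BC = π(0.0363)⁴/32 = 1.70×10^-7 m⁴; J_CD = π(0.0395)⁴/32 = 2.39×10^-7 m⁴.
θ = (T/G)·Σ L_i/J_i = (676.0/43.6×10⁹)·(0.559/4.24×10^-7 + 0.332/1.70×10^-7 + 0.305/2.39×10^-7) = 0.07040 rad.

70.4 mrad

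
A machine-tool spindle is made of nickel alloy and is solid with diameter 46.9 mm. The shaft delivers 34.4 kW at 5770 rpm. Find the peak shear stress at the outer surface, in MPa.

2.81 MPa

ω = 2π·5770/60 = 604.2 rad/s, so T = P/ω = 34.4×10³ / 604.2 = 56.93 N·m.
J = πd⁴/32 = π(0.0469)⁴/32 = 4.750×10^-7 m⁴.
τ_max = T·r/J = 56.93 × 0.0234 / 4.750×10^-7 = 2.811×10^6 Pa.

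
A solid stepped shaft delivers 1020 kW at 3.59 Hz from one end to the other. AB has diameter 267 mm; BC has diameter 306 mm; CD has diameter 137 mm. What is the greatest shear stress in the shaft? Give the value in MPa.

89.6 MPa

ω = 2π·3.59 = 22.56 rad/s, so T = P/ω = 1020×10³ / 22.56 = 45220 N·m.
Under the same torque, τ_max = 16T/(πd³) is largest where d is smallest — segment CD (d = 137 mm).
τ_max = 16·45220/(π·(0.137)³) = 8.956×10^7 Pa.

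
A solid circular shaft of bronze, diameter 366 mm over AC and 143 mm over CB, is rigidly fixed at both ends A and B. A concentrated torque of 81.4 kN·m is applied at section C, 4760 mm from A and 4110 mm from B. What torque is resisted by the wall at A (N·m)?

79300 N·m

Compatibility: T_A·a/J_AC = T_B·b/J_CB with T_A + T_B = T₀.
J_AC = 1.76×10^-3 m⁴, J_CB = 4.11×10^-5 m⁴, so T_A = T₀·(J_AC/a)/((J_AC/a)+(J_CB/b)) = 79260 N·m, T_B = 2139 N·m.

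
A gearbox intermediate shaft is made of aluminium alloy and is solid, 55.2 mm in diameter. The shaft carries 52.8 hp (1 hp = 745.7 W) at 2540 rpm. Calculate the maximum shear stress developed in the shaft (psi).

ω = 2π·2540/60 = 266.0 rad/s, so T = P/ω = 52.8×745.7 / 266.0 = 148.0 N·m.
J = πd⁴/32 = π(0.0552)⁴/32 = 9.115×10^-7 m⁴.
τ_max = T·r/J = 148.0 × 0.0276 / 9.115×10^-7 = 4.482×10^6 Pa.

650 psi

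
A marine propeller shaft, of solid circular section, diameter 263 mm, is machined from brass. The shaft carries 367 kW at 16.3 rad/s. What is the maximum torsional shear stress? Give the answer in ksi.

0.914 ksi

ω = 16.3 rad/s, so T = P/ω = 367×10³ / 16.30 = 22520 N·m.
J = πd⁴/32 = π(0.263)⁴/32 = 4.697×10^-4 m⁴.
τ_max = T·r/J = 22520 × 0.132 / 4.697×10^-4 = 6.303×10^6 Pa.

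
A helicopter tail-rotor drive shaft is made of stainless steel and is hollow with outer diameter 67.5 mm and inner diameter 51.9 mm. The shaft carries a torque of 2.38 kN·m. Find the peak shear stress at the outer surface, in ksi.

J = π(d_o⁴ − d_i⁴)/32 = π(0.0675⁴ − 0.0519⁴)/32 = 1.326×10^-6 m⁴.
τ_max = T·r/J = 2380 × 0.0338 / 1.326×10^-6 = 6.059×10^7 Pa.

8.79 ksi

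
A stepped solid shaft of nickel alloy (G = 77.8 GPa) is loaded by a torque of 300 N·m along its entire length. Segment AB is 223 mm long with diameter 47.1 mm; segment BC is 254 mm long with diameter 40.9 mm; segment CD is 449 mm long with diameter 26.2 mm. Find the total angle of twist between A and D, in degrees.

J_AB = π(0.0471)⁴/32 = 4.83×10^-7 m⁴; J_BC = π(0.0409)⁴/32 = 2.75×10^-7 m⁴; J_CD = π(0.0262)⁴/32 = 4.63×10^-8 m⁴.
θ = (T/G)·Σ L_i/J_i = (300.0/77.8×10⁹)·(0.223/4.83×10^-7 + 0.254/2.75×10^-7 + 0.449/4.63×10^-8) = 0.04277 rad.

2.45°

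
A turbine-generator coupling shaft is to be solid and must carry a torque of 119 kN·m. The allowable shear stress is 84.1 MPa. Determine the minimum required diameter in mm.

193 mm

For a solid shaft τ_max = 16T/(πd³), so d = (16T/(π τ_allow))^(1/3) = (16·119000/(π·8.41×10^7))^(1/3) = 0.1932 m.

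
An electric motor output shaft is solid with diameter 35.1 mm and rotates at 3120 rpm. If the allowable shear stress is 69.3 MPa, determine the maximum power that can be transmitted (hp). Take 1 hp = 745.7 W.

J = πd⁴/32 = π(0.0351)⁴/32 = 1.490×10^-7 m⁴.
T_max = τ_allow·J/r = 6.93×10^7 × 1.490×10^-7 / 0.0175 = 588.4 N·m.
ω = 2π·3120/60 = 326.7 rad/s, so P_max = T_max·ω = 1.923×10^5 W.

258 hp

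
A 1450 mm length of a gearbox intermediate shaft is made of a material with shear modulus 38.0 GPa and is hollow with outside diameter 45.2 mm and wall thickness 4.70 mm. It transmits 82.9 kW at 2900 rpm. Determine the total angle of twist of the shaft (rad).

0.0419 rad

ω = 2π·2900/60 = 303.7 rad/s, so T = P/ω = 82.9×10³ / 303.7 = 273.0 N·m.
J = π(d_o⁴ − d_i⁴)/32 = π(0.0452⁴ − 0.0358⁴)/32 = 2.485×10^-7 m⁴.
θ = T·L/(G·J) = 273.0 × 1.45 / (38.0×10⁹ × 2.485×10^-7) = 0.04191 rad.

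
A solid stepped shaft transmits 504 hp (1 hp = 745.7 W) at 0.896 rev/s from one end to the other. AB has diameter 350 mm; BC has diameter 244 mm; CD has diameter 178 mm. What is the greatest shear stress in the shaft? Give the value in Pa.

6.03e7 Pa

ω = 2π·0.896 = 5.630 rad/s, so T = P/ω = 504×745.7 / 5.630 = 66760 N·m.
Under the same torque, τ_max = 16T/(πd³) is largest where d is smallest — segment CD (d = 178 mm).
τ_max = 16·66760/(π·(0.178)³) = 6.029×10^7 Pa.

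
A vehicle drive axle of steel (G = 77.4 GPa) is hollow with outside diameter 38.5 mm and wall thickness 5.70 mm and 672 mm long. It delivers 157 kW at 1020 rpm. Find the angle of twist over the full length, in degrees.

4.49°

ω = 2π·1020/60 = 106.8 rad/s, so T = P/ω = 157×10³ / 106.8 = 1470 N·m.
J = π(d_o⁴ − d_i⁴)/32 = π(0.0385⁴ − 0.0271⁴)/32 = 1.627×10^-7 m⁴.
θ = T·L/(G·J) = 1470 × 0.672 / (77.4×10⁹ × 1.627×10^-7) = 0.07841 rad.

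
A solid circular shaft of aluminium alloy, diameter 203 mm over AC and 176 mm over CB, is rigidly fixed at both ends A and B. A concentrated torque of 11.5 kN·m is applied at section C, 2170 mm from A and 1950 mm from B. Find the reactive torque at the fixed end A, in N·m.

7060 N·m

Compatibility: T_A·a/J_AC = T_B·b/J_CB with T_A + T_B = T₀.
J_AC = 1.67×10^-4 m⁴, J_CB = 9.42×10^-5 m⁴, so T_A = T₀·(J_AC/a)/((J_AC/a)+(J_CB/b)) = 7061 N·m, T_B = 4439 N·m.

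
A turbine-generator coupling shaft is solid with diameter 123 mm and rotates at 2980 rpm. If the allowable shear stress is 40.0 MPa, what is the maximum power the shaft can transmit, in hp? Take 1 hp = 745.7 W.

6120 hp

J = πd⁴/32 = π(0.123)⁴/32 = 2.247×10^-5 m⁴.
T_max = τ_allow·J/r = 4.00×10^7 × 2.247×10^-5 / 0.0615 = 14620 N·m.
ω = 2π·2980/60 = 312.1 rad/s, so P_max = T_max·ω = 4.561×10^6 W.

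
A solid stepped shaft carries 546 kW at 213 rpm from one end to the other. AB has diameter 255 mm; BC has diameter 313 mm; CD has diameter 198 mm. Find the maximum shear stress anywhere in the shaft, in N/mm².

16.1 N/mm²

ω = 2π·213/60 = 22.31 rad/s, so T = P/ω = 546×10³ / 22.31 = 24480 N·m.
Under the same torque, τ_max = 16T/(πd³) is largest where d is smallest — segment CD (d = 198 mm).
τ_max = 16·24480/(π·(0.198)³) = 1.606×10^7 Pa.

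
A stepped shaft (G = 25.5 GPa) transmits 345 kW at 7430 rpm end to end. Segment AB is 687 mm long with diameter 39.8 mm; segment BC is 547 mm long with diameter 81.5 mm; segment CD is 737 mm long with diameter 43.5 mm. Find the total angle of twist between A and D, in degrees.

ω = 2π·7430/60 = 778.1 rad/s, so T = P/ω = 345×10³ / 778.1 = 443.4 N·m.
J_AB = π(0.0398)⁴/32 = 2.46×10^-7 m⁴; J_BC = π(0.0815)⁴/32 = 4.33×10^-6 m⁴; J_CD = π(0.0435)⁴/32 = 3.52×10^-7 m⁴.
θ = (T/G)·Σ L_i/J_i = (443.4/25.5×10⁹)·(0.687/2.46×10^-7 + 0.547/4.33×10^-6 + 0.737/3.52×10^-7) = 0.08715 rad.

4.99°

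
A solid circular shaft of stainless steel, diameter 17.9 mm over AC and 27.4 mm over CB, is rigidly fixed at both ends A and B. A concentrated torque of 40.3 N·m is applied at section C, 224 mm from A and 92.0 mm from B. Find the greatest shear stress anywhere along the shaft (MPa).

Compatibility: T_A·a/J_AC = T_B·b/J_CB with T_A + T_B = T₀.
J_AC = 1.01×10^-8 m⁴, J_CB = 5.53×10^-8 m⁴, so T_A = T₀·(J_AC/a)/((J_AC/a)+(J_CB/b)) = 2.805 N·m, T_B = 37.50 N·m.
τ in each portion: τ_AC = 2.49×10^6 Pa, τ_CB = 9.28×10^6 Pa; maximum is in CB.
τ_max = T_CB·r/J = 37.50·0.0137/5.53×10^-8 = 9.283×10^6 Pa.

9.28 MPa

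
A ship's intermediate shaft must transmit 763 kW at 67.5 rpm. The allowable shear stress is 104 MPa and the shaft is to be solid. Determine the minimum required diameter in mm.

ω = 2π·67.5/60 = 7.069 rad/s, so T = P/ω = 763×10³ / 7.069 = 107900 N·m.
For a solid shaft τ_max = 16T/(πd³), so d = (16T/(π τ_allow))^(1/3) = (16·107900/(π·1.04×10^8))^(1/3) = 0.1742 m.

174 mm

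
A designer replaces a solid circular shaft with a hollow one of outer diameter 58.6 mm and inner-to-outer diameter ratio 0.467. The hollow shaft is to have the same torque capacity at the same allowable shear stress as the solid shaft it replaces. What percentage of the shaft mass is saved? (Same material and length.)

Equal τ_max and T ⇒ the solid shaft needs d_s³ = d_o³(1−k⁴), so d_s = 58.6·(1−0.467⁴)^(1/3) = 57.66 mm.
Area ratio A_h/A_s = d_o²(1−k²)/d_s² = (1−k²)/(1−k⁴)^(2/3) = 0.8077.
Mass saving = 1 − 0.8077 = 19.2 %.

19.2 %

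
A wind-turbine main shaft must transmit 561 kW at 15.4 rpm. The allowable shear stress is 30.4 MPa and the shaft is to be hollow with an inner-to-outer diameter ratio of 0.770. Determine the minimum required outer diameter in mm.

448 mm

ω = 2π·15.4/60 = 1.613 rad/s, so T = P/ω = 561×10³ / 1.613 = 347900 N·m.
For a hollow shaft with d_i/d_o = 0.770: τ_max = 16T/(π d_o³ (1−k⁴)), so d_o = [16T/(π τ_allow (1−k⁴))]^(1/3) = [16·347900/(π·3.04×10^7·0.6485)]^(1/3) = 0.4479 m.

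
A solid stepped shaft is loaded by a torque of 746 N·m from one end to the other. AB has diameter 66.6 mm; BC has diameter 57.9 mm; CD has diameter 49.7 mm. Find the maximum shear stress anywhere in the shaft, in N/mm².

30.9 N/mm²

Under the same torque, τ_max = 16T/(πd³) is largest where d is smallest — segment CD (d = 49.7 mm).
τ_max = 16·746.0/(π·(0.0497)³) = 3.095×10^7 Pa.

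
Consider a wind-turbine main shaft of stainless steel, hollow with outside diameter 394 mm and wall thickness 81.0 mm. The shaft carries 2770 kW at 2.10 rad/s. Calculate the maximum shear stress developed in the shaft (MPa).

ω = 2.10 rad/s, so T = P/ω = 2770×10³ / 2.100 = 1.319e6 N·m.
J = π(d_o⁴ − d_i⁴)/32 = π(0.394⁴ − 0.232⁴)/32 = 2.081×10^-3 m⁴.
τ_max = T·r/J = 1.319e6 × 0.197 / 2.081×10^-3 = 1.248×10^8 Pa.

125 MPa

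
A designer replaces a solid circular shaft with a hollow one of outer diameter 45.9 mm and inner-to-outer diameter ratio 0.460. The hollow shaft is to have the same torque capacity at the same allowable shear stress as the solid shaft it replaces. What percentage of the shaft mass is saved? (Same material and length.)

Equal τ_max and T ⇒ the solid shaft needs d_s³ = d_o³(1−k⁴), so d_s = 45.9·(1−0.460⁴)^(1/3) = 45.20 mm.
Area ratio A_h/A_s = d_o²(1−k²)/d_s² = (1−k²)/(1−k⁴)^(2/3) = 0.8128.
Mass saving = 1 − 0.8128 = 18.7 %.

18.7 %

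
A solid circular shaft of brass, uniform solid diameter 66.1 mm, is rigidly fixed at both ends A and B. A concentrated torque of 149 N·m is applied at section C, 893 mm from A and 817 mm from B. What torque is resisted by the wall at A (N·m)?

71.2 N·m

With uniform GJ and both ends fixed, compatibility θ_AC = θ_CB gives T_A·a = T_B·b, together with T_A + T_B = T₀.
T_A = T₀·b/(a+b) = 149.0·817/1710 = 71.19 N·m; T_B = 77.81 N·m.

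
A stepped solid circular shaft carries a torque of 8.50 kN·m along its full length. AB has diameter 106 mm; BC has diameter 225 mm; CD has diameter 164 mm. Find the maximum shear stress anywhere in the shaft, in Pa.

3.63e7 Pa

Under the same torque, τ_max = 16T/(πd³) is largest where d is smallest — segment AB (d = 106 mm).
τ_max = 16·8500/(π·(0.106)³) = 3.635×10^7 Pa.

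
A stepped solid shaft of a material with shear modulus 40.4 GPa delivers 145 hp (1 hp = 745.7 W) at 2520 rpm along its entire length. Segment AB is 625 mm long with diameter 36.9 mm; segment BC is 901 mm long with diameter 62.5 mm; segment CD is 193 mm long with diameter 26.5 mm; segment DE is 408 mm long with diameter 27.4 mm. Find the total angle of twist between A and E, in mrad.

ω = 2π·2520/60 = 263.9 rad/s, so T = P/ω = 145×745.7 / 263.9 = 409.7 N·m.
J_AB = π(0.0369)⁴/32 = 1.82×10^-7 m⁴; J_BC = π(0.0625)⁴/32 = 1.50×10^-6 m⁴; J_CD = π(0.0265)⁴/32 = 4.84×10^-8 m⁴; J_DE = π(0.0274)⁴/32 = 5.53×10^-8 m⁴.
θ = (T/G)·Σ L_i/J_i = (409.7/40.4×10⁹)·(0.625/1.82×10^-7 + 0.901/1.50×10^-6 + 0.193/4.84×10^-8 + 0.408/5.53×10^-8) = 0.1561 rad.

156 mrad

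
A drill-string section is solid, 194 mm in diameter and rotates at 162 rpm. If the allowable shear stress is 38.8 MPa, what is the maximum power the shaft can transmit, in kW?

944 kW

J = πd⁴/32 = π(0.194)⁴/32 = 1.391×10^-4 m⁴.
T_max = τ_allow·J/r = 3.88×10^7 × 1.391×10^-4 / 0.0970 = 55620 N·m.
ω = 2π·162/60 = 16.96 rad/s, so P_max = T_max·ω = 9.436×10^5 W.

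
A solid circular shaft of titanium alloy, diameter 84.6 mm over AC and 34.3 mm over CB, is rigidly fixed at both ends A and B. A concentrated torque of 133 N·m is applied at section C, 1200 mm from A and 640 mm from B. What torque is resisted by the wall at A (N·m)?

127 N·m

Compatibility: T_A·a/J_AC = T_B·b/J_CB with T_A + T_B = T₀.
J_AC = 5.03×10^-6 m⁴, J_CB = 1.36×10^-7 m⁴, so T_A = T₀·(J_AC/a)/((J_AC/a)+(J_CB/b)) = 126.6 N·m, T_B = 6.413 N·m.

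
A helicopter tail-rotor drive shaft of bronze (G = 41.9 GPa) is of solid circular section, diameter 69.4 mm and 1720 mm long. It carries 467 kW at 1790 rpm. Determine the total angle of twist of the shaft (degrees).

2.57°

ω = 2π·1790/60 = 187.4 rad/s, so T = P/ω = 467×10³ / 187.4 = 2491 N·m.
J = πd⁴/32 = π(0.0694)⁴/32 = 2.277×10^-6 m⁴.
θ = T·L/(G·J) = 2491 × 1.72 / (41.9×10⁹ × 2.277×10^-6) = 0.04491 rad.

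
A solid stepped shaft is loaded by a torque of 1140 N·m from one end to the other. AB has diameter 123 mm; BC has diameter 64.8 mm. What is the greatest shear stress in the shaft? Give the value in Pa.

Under the same torque, τ_max = 16T/(πd³) is largest where d is smallest — segment BC (d = 64.8 mm).
τ_max = 16·1140/(π·(0.0648)³) = 2.134×10^7 Pa.

2.13e7 Pa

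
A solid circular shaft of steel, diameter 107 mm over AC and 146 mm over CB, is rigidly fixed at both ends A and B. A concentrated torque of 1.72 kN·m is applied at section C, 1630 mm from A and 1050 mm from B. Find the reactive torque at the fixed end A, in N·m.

Compatibility: T_A·a/J_AC = T_B·b/J_CB with T_A + T_B = T₀.
J_AC = 1.29×10^-5 m⁴, J_CB = 4.46×10^-5 m⁴, so T_A = T₀·(J_AC/a)/((J_AC/a)+(J_CB/b)) = 269.5 N·m, T_B = 1450 N·m.

270 N·m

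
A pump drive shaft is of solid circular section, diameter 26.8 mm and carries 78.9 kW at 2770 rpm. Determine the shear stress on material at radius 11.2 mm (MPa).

60.2 MPa

ω = 2π·2770/60 = 290.1 rad/s, so T = P/ω = 78.9×10³ / 290.1 = 272.0 N·m.
J = πd⁴/32 = π(0.0268)⁴/32 = 5.065×10^-8 m⁴.
Shear stress varies linearly with radius: τ = T·r/J = 272.0 × 0.0112 / 5.065×10^-8 = 6.015×10^7 Pa.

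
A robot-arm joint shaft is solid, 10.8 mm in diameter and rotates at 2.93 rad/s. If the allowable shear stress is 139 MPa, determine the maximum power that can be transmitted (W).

101 W

J = πd⁴/32 = π(0.0108)⁴/32 = 1.336×10^-9 m⁴.
T_max = τ_allow·J/r = 1.39×10^8 × 1.336×10^-9 / 0.00540 = 34.38 N·m.
ω = 2.93 rad/s, so P_max = T_max·ω = 100.7 W.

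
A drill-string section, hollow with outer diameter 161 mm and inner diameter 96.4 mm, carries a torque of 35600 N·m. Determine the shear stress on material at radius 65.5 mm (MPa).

40.6 MPa

J = π(d_o⁴ − d_i⁴)/32 = π(0.161⁴ − 0.0964⁴)/32 = 5.749×10^-5 m⁴.
Shear stress varies linearly with radius: τ = T·r/J = 35600 × 0.0655 / 5.749×10^-5 = 4.056×10^7 Pa.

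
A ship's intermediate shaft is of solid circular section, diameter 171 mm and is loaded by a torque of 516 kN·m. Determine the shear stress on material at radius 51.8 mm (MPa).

318 MPa

J = πd⁴/32 = π(0.171)⁴/32 = 8.394×10^-5 m⁴.
Shear stress varies linearly with radius: τ = T·r/J = 516000 × 0.0518 / 8.394×10^-5 = 3.184×10^8 Pa.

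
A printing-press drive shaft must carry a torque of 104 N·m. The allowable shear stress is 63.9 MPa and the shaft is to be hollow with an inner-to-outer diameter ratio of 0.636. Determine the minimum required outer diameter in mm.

21.5 mm

For a hollow shaft with d_i/d_o = 0.636: τ_max = 16T/(π d_o³ (1−k⁴)), so d_o = [16T/(π τ_allow (1−k⁴))]^(1/3) = [16·104.0/(π·6.39×10^7·0.8364)]^(1/3) = 0.02148 m.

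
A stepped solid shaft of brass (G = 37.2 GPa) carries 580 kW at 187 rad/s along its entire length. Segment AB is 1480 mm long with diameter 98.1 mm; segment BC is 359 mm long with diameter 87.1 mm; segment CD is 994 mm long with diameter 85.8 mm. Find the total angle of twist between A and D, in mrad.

ω = 187 rad/s, so T = P/ω = 580×10³ / 187.0 = 3102 N·m.
J_AB = π(0.0981)⁴/32 = 9.09×10^-6 m⁴; J_BC = π(0.0871)⁴/32 = 5.65×10^-6 m⁴; J_CD = π(0.0858)⁴/32 = 5.32×10^-6 m⁴.
θ = (T/G)·Σ L_i/J_i = (3102/37.2×10⁹)·(1.48/9.09×10^-6 + 0.359/5.65×10^-6 + 0.994/5.32×10^-6) = 0.03445 rad.

34.4 mrad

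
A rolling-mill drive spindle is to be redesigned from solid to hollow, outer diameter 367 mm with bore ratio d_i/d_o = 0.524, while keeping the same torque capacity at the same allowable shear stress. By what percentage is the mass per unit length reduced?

23.6 %

Equal τ_max and T ⇒ the solid shaft needs d_s³ = d_o³(1−k⁴), so d_s = 367·(1−0.524⁴)^(1/3) = 357.5 mm.
Area ratio A_h/A_s = d_o²(1−k²)/d_s² = (1−k²)/(1−k⁴)^(2/3) = 0.7643.
Mass saving = 1 − 0.7643 = 23.6 %.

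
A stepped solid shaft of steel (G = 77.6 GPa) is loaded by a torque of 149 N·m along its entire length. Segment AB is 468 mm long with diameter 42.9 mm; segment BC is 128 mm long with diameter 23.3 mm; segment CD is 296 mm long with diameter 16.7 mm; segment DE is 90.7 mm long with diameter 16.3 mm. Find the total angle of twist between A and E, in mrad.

J_AB = π(0.0429)⁴/32 = 3.33×10^-7 m⁴; J_BC = π(0.0233)⁴/32 = 2.89×10^-8 m⁴; J_CD = π(0.0167)⁴/32 = 7.64×10^-9 m⁴; J_DE = π(0.0163)⁴/32 = 6.93×10^-9 m⁴.
θ = (T/G)·Σ L_i/J_i = (149.0/77.6×10⁹)·(0.468/3.33×10^-7 + 0.128/2.89×10^-8 + 0.296/7.64×10^-9 + 0.0907/6.93×10^-9) = 0.1108 rad.

111 mrad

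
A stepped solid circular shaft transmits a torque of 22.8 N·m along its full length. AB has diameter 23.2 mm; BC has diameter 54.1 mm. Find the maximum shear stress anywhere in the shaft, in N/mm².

Under the same torque, τ_max = 16T/(πd³) is largest where d is smallest — segment AB (d = 23.2 mm).
τ_max = 16·22.80/(π·(0.0232)³) = 9.299×10^6 Pa.

9.30 N/mm²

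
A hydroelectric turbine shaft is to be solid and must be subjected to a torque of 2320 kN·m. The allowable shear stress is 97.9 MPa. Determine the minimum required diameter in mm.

For a solid shaft τ_max = 16T/(πd³), so d = (16T/(π τ_allow))^(1/3) = (16·2.320e6/(π·9.79×10^7))^(1/3) = 0.4942 m.

494 mm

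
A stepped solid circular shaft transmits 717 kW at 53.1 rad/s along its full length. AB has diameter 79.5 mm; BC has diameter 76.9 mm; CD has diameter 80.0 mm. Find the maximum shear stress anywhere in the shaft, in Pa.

1.51e8 Pa

ω = 53.1 rad/s, so T = P/ω = 717×10³ / 53.10 = 13500 N·m.
Under the same torque, τ_max = 16T/(πd³) is largest where d is smallest — segment BC (d = 76.9 mm).
τ_max = 16·13500/(π·(0.0769)³) = 1.512×10^8 Pa.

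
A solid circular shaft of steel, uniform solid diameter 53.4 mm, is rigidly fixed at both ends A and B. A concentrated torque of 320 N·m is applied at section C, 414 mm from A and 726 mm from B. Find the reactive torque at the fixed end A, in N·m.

204 N·m

With uniform GJ and both ends fixed, compatibility θ_AC = θ_CB gives T_A·a = T_B·b, together with T_A + T_B = T₀.
T_A = T₀·b/(a+b) = 320.0·726/1140 = 203.8 N·m; T_B = 116.2 N·m.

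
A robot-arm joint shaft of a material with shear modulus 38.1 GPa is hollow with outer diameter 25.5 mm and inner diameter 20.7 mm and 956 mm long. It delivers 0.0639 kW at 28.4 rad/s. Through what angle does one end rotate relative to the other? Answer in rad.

0.00240 rad

ω = 28.4 rad/s, so T = P/ω = 0.0639×10³ / 28.40 = 2.250 N·m.
J = π(d_o⁴ − d_i⁴)/32 = π(0.0255⁴ − 0.0207⁴)/32 = 2.349×10^-8 m⁴.
θ = T·L/(G·J) = 2.250 × 0.956 / (38.1×10⁹ × 2.349×10^-8) = 2.404×10^-3 rad.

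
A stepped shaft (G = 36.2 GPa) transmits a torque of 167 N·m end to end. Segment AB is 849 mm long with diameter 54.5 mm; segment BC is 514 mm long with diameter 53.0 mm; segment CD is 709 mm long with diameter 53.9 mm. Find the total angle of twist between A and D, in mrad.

11.5 mrad

J_AB = π(0.0545)⁴/32 = 8.66×10^-7 m⁴; J_BC = π(0.0530)⁴/32 = 7.75×10^-7 m⁴; J_CD = π(0.0539)⁴/32 = 8.29×10^-7 m⁴.
θ = (T/G)·Σ L_i/J_i = (167.0/36.2×10⁹)·(0.849/8.66×10^-7 + 0.514/7.75×10^-7 + 0.709/8.29×10^-7) = 0.01153 rad.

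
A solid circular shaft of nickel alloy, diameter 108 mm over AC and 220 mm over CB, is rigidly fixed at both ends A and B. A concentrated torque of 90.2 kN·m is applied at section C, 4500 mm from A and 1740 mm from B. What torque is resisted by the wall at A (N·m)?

Compatibility: T_A·a/J_AC = T_B·b/J_CB with T_A + T_B = T₀.
J_AC = 1.34×10^-5 m⁴, J_CB = 2.30×10^-4 m⁴, so T_A = T₀·(J_AC/a)/((J_AC/a)+(J_CB/b)) = 1981 N·m, T_B = 88220 N·m.

1980 N·m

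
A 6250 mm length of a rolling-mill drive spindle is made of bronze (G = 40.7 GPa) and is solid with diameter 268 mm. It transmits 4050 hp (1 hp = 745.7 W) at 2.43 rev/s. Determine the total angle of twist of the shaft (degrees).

3.44°

ω = 2π·2.43 = 15.27 rad/s, so T = P/ω = 4050×745.7 / 15.27 = 197800 N·m.
J = πd⁴/32 = π(0.268)⁴/32 = 5.065×10^-4 m⁴.
θ = T·L/(G·J) = 197800 × 6.25 / (40.7×10⁹ × 5.065×10^-4) = 0.05998 rad.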